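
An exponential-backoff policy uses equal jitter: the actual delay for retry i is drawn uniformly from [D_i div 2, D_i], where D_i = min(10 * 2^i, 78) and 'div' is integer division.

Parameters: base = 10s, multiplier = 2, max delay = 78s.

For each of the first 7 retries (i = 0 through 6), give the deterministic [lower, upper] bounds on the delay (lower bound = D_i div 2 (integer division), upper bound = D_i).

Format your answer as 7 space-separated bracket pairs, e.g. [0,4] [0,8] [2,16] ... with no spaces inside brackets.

Computing bounds per retry:
  i=0: D_i=min(10*2^0,78)=10, bounds=[5,10]
  i=1: D_i=min(10*2^1,78)=20, bounds=[10,20]
  i=2: D_i=min(10*2^2,78)=40, bounds=[20,40]
  i=3: D_i=min(10*2^3,78)=78, bounds=[39,78]
  i=4: D_i=min(10*2^4,78)=78, bounds=[39,78]
  i=5: D_i=min(10*2^5,78)=78, bounds=[39,78]
  i=6: D_i=min(10*2^6,78)=78, bounds=[39,78]

Answer: [5,10] [10,20] [20,40] [39,78] [39,78] [39,78] [39,78]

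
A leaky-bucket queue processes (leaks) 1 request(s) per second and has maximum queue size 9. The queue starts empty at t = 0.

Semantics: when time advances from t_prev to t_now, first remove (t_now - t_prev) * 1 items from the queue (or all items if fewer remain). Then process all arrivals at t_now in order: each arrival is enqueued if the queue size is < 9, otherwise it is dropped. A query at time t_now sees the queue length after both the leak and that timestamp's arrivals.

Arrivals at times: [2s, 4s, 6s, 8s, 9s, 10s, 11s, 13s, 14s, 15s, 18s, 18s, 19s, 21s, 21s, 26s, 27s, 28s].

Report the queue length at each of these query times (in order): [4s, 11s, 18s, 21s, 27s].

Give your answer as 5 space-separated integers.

Answer: 1 1 2 2 1

Derivation:
Queue lengths at query times:
  query t=4s: backlog = 1
  query t=11s: backlog = 1
  query t=18s: backlog = 2
  query t=21s: backlog = 2
  query t=27s: backlog = 1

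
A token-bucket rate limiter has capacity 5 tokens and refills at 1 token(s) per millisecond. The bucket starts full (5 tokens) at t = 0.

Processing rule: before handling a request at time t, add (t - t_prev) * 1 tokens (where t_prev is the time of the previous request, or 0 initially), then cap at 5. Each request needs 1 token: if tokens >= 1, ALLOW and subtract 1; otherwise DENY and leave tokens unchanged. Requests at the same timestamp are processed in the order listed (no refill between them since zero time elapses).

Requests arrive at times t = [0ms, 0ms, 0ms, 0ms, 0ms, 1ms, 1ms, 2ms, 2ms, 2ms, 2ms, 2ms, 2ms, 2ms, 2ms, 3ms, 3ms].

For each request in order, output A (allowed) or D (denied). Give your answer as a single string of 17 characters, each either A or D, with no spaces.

Simulating step by step:
  req#1 t=0ms: ALLOW
  req#2 t=0ms: ALLOW
  req#3 t=0ms: ALLOW
  req#4 t=0ms: ALLOW
  req#5 t=0ms: ALLOW
  req#6 t=1ms: ALLOW
  req#7 t=1ms: DENY
  req#8 t=2ms: ALLOW
  req#9 t=2ms: DENY
  req#10 t=2ms: DENY
  req#11 t=2ms: DENY
  req#12 t=2ms: DENY
  req#13 t=2ms: DENY
  req#14 t=2ms: DENY
  req#15 t=2ms: DENY
  req#16 t=3ms: ALLOW
  req#17 t=3ms: DENY

Answer: AAAAAADADDDDDDDAD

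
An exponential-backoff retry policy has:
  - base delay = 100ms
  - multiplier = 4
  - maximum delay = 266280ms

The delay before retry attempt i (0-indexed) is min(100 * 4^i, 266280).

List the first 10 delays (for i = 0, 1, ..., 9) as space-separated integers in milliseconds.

Computing each delay:
  i=0: min(100*4^0, 266280) = 100
  i=1: min(100*4^1, 266280) = 400
  i=2: min(100*4^2, 266280) = 1600
  i=3: min(100*4^3, 266280) = 6400
  i=4: min(100*4^4, 266280) = 25600
  i=5: min(100*4^5, 266280) = 102400
  i=6: min(100*4^6, 266280) = 266280
  i=7: min(100*4^7, 266280) = 266280
  i=8: min(100*4^8, 266280) = 266280
  i=9: min(100*4^9, 266280) = 266280

Answer: 100 400 1600 6400 25600 102400 266280 266280 266280 266280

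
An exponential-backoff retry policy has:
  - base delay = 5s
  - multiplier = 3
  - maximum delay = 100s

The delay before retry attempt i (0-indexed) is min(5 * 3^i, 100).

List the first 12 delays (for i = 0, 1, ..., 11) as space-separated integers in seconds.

Computing each delay:
  i=0: min(5*3^0, 100) = 5
  i=1: min(5*3^1, 100) = 15
  i=2: min(5*3^2, 100) = 45
  i=3: min(5*3^3, 100) = 100
  i=4: min(5*3^4, 100) = 100
  i=5: min(5*3^5, 100) = 100
  i=6: min(5*3^6, 100) = 100
  i=7: min(5*3^7, 100) = 100
  i=8: min(5*3^8, 100) = 100
  i=9: min(5*3^9, 100) = 100
  i=10: min(5*3^10, 100) = 100
  i=11: min(5*3^11, 100) = 100

Answer: 5 15 45 100 100 100 100 100 100 100 100 100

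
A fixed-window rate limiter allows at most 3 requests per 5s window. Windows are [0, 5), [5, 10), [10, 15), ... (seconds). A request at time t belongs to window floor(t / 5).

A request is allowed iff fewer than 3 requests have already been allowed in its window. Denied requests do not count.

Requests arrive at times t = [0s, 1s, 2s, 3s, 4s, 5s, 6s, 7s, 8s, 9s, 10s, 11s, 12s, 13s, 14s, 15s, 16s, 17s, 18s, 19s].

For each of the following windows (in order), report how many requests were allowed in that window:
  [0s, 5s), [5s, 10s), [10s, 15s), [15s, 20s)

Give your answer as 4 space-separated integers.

Answer: 3 3 3 3

Derivation:
Processing requests:
  req#1 t=0s (window 0): ALLOW
  req#2 t=1s (window 0): ALLOW
  req#3 t=2s (window 0): ALLOW
  req#4 t=3s (window 0): DENY
  req#5 t=4s (window 0): DENY
  req#6 t=5s (window 1): ALLOW
  req#7 t=6s (window 1): ALLOW
  req#8 t=7s (window 1): ALLOW
  req#9 t=8s (window 1): DENY
  req#10 t=9s (window 1): DENY
  req#11 t=10s (window 2): ALLOW
  req#12 t=11s (window 2): ALLOW
  req#13 t=12s (window 2): ALLOW
  req#14 t=13s (window 2): DENY
  req#15 t=14s (window 2): DENY
  req#16 t=15s (window 3): ALLOW
  req#17 t=16s (window 3): ALLOW
  req#18 t=17s (window 3): ALLOW
  req#19 t=18s (window 3): DENY
  req#20 t=19s (window 3): DENY

Allowed counts by window: 3 3 3 3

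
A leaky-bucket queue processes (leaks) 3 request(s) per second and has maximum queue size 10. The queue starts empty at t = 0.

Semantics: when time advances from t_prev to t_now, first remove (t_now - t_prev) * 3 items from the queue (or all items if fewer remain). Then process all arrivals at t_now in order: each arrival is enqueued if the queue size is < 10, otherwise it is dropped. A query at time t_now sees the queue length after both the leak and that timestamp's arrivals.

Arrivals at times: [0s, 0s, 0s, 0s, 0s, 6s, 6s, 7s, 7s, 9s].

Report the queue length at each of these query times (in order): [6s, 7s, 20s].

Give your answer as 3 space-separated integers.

Queue lengths at query times:
  query t=6s: backlog = 2
  query t=7s: backlog = 2
  query t=20s: backlog = 0

Answer: 2 2 0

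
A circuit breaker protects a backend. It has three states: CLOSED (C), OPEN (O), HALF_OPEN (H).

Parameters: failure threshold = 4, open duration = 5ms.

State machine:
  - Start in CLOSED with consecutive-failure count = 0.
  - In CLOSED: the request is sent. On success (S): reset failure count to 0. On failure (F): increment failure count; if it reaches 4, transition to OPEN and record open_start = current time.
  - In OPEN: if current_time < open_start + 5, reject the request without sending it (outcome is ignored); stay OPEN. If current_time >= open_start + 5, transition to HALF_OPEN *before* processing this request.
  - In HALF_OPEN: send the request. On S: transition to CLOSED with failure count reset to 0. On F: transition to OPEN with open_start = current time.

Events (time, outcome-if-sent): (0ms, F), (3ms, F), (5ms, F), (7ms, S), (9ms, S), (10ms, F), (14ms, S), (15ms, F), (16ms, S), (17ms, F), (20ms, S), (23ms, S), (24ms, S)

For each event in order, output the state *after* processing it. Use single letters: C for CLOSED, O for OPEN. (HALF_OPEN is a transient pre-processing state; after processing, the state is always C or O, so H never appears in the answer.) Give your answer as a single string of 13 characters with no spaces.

Answer: CCCCCCCCCCCCC

Derivation:
State after each event:
  event#1 t=0ms outcome=F: state=CLOSED
  event#2 t=3ms outcome=F: state=CLOSED
  event#3 t=5ms outcome=F: state=CLOSED
  event#4 t=7ms outcome=S: state=CLOSED
  event#5 t=9ms outcome=S: state=CLOSED
  event#6 t=10ms outcome=F: state=CLOSED
  event#7 t=14ms outcome=S: state=CLOSED
  event#8 t=15ms outcome=F: state=CLOSED
  event#9 t=16ms outcome=S: state=CLOSED
  event#10 t=17ms outcome=F: state=CLOSED
  event#11 t=20ms outcome=S: state=CLOSED
  event#12 t=23ms outcome=S: state=CLOSED
  event#13 t=24ms outcome=S: state=CLOSED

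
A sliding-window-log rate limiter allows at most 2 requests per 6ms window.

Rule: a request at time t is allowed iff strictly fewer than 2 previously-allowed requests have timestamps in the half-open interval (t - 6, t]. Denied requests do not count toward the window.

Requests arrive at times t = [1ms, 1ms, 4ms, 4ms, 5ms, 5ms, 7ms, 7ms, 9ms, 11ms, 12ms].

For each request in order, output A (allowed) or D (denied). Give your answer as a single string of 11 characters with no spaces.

Answer: AADDDDAADDD

Derivation:
Tracking allowed requests in the window:
  req#1 t=1ms: ALLOW
  req#2 t=1ms: ALLOW
  req#3 t=4ms: DENY
  req#4 t=4ms: DENY
  req#5 t=5ms: DENY
  req#6 t=5ms: DENY
  req#7 t=7ms: ALLOW
  req#8 t=7ms: ALLOW
  req#9 t=9ms: DENY
  req#10 t=11ms: DENY
  req#11 t=12ms: DENY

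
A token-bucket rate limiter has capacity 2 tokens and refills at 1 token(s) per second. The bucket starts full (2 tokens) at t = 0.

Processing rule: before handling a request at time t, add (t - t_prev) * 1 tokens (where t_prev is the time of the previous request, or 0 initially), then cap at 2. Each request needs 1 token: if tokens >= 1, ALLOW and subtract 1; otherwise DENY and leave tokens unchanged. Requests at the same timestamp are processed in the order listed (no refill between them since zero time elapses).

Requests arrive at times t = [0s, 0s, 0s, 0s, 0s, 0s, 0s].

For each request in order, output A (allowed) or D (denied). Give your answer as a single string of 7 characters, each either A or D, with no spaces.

Simulating step by step:
  req#1 t=0s: ALLOW
  req#2 t=0s: ALLOW
  req#3 t=0s: DENY
  req#4 t=0s: DENY
  req#5 t=0s: DENY
  req#6 t=0s: DENY
  req#7 t=0s: DENY

Answer: AADDDDD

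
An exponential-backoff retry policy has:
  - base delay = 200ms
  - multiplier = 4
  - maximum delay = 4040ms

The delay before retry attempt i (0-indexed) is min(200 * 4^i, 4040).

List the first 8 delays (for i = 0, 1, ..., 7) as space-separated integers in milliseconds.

Answer: 200 800 3200 4040 4040 4040 4040 4040

Derivation:
Computing each delay:
  i=0: min(200*4^0, 4040) = 200
  i=1: min(200*4^1, 4040) = 800
  i=2: min(200*4^2, 4040) = 3200
  i=3: min(200*4^3, 4040) = 4040
  i=4: min(200*4^4, 4040) = 4040
  i=5: min(200*4^5, 4040) = 4040
  i=6: min(200*4^6, 4040) = 4040
  i=7: min(200*4^7, 4040) = 4040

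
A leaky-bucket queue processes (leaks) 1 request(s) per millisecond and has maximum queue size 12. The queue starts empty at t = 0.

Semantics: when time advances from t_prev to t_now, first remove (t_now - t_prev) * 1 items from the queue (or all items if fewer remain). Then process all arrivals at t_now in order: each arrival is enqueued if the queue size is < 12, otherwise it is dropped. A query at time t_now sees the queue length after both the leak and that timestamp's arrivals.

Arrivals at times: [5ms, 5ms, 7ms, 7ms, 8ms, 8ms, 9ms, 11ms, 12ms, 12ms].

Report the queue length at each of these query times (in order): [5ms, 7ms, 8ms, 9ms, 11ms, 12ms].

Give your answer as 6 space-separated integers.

Queue lengths at query times:
  query t=5ms: backlog = 2
  query t=7ms: backlog = 2
  query t=8ms: backlog = 3
  query t=9ms: backlog = 3
  query t=11ms: backlog = 2
  query t=12ms: backlog = 3

Answer: 2 2 3 3 2 3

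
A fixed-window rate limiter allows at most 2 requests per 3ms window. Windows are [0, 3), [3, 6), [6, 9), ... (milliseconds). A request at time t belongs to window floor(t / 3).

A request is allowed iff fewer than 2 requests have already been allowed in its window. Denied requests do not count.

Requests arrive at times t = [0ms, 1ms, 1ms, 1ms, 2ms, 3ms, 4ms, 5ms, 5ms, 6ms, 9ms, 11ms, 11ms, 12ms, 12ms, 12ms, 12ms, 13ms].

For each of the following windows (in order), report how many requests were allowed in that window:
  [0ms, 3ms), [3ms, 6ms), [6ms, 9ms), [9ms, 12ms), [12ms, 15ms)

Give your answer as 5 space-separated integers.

Processing requests:
  req#1 t=0ms (window 0): ALLOW
  req#2 t=1ms (window 0): ALLOW
  req#3 t=1ms (window 0): DENY
  req#4 t=1ms (window 0): DENY
  req#5 t=2ms (window 0): DENY
  req#6 t=3ms (window 1): ALLOW
  req#7 t=4ms (window 1): ALLOW
  req#8 t=5ms (window 1): DENY
  req#9 t=5ms (window 1): DENY
  req#10 t=6ms (window 2): ALLOW
  req#11 t=9ms (window 3): ALLOW
  req#12 t=11ms (window 3): ALLOW
  req#13 t=11ms (window 3): DENY
  req#14 t=12ms (window 4): ALLOW
  req#15 t=12ms (window 4): ALLOW
  req#16 t=12ms (window 4): DENY
  req#17 t=12ms (window 4): DENY
  req#18 t=13ms (window 4): DENY

Allowed counts by window: 2 2 1 2 2

Answer: 2 2 1 2 2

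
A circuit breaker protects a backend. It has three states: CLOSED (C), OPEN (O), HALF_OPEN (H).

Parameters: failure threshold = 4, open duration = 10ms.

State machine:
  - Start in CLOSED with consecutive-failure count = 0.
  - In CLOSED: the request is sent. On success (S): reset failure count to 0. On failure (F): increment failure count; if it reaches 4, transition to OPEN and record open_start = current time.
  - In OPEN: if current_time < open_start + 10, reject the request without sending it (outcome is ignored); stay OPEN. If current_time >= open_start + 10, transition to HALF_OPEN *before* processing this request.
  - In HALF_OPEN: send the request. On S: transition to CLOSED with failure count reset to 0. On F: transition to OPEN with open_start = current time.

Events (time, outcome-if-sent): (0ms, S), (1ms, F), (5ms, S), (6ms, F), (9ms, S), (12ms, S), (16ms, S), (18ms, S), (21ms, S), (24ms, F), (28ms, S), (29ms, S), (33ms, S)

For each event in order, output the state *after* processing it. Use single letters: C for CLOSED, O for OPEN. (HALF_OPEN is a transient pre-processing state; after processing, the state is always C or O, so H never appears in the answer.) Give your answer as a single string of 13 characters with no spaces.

State after each event:
  event#1 t=0ms outcome=S: state=CLOSED
  event#2 t=1ms outcome=F: state=CLOSED
  event#3 t=5ms outcome=S: state=CLOSED
  event#4 t=6ms outcome=F: state=CLOSED
  event#5 t=9ms outcome=S: state=CLOSED
  event#6 t=12ms outcome=S: state=CLOSED
  event#7 t=16ms outcome=S: state=CLOSED
  event#8 t=18ms outcome=S: state=CLOSED
  event#9 t=21ms outcome=S: state=CLOSED
  event#10 t=24ms outcome=F: state=CLOSED
  event#11 t=28ms outcome=S: state=CLOSED
  event#12 t=29ms outcome=S: state=CLOSED
  event#13 t=33ms outcome=S: state=CLOSED

Answer: CCCCCCCCCCCCC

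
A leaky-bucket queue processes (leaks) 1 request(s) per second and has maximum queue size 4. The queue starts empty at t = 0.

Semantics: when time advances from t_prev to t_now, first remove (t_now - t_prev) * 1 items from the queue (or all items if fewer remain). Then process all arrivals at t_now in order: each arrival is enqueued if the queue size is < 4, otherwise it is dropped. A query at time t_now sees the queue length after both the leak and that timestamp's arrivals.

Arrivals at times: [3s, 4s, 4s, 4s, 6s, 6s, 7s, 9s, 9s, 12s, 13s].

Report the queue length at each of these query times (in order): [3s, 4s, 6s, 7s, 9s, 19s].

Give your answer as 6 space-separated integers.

Answer: 1 3 3 3 3 0

Derivation:
Queue lengths at query times:
  query t=3s: backlog = 1
  query t=4s: backlog = 3
  query t=6s: backlog = 3
  query t=7s: backlog = 3
  query t=9s: backlog = 3
  query t=19s: backlog = 0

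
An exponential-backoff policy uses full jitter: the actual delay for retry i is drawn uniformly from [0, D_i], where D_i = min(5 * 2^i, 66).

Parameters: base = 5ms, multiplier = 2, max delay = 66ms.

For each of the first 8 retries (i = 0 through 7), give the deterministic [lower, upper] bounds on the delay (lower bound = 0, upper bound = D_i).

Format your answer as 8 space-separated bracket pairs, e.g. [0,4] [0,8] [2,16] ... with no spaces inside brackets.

Answer: [0,5] [0,10] [0,20] [0,40] [0,66] [0,66] [0,66] [0,66]

Derivation:
Computing bounds per retry:
  i=0: D_i=min(5*2^0,66)=5, bounds=[0,5]
  i=1: D_i=min(5*2^1,66)=10, bounds=[0,10]
  i=2: D_i=min(5*2^2,66)=20, bounds=[0,20]
  i=3: D_i=min(5*2^3,66)=40, bounds=[0,40]
  i=4: D_i=min(5*2^4,66)=66, bounds=[0,66]
  i=5: D_i=min(5*2^5,66)=66, bounds=[0,66]
  i=6: D_i=min(5*2^6,66)=66, bounds=[0,66]
  i=7: D_i=min(5*2^7,66)=66, bounds=[0,66]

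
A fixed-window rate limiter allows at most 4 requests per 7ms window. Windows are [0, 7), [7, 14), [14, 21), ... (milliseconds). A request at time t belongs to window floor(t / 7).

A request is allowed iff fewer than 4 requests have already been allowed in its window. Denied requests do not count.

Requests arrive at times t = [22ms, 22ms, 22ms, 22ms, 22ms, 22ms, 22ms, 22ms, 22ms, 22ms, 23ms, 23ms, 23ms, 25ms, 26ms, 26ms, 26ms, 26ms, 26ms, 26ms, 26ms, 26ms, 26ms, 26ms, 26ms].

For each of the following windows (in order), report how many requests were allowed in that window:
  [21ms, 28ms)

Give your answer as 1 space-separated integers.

Answer: 4

Derivation:
Processing requests:
  req#1 t=22ms (window 3): ALLOW
  req#2 t=22ms (window 3): ALLOW
  req#3 t=22ms (window 3): ALLOW
  req#4 t=22ms (window 3): ALLOW
  req#5 t=22ms (window 3): DENY
  req#6 t=22ms (window 3): DENY
  req#7 t=22ms (window 3): DENY
  req#8 t=22ms (window 3): DENY
  req#9 t=22ms (window 3): DENY
  req#10 t=22ms (window 3): DENY
  req#11 t=23ms (window 3): DENY
  req#12 t=23ms (window 3): DENY
  req#13 t=23ms (window 3): DENY
  req#14 t=25ms (window 3): DENY
  req#15 t=26ms (window 3): DENY
  req#16 t=26ms (window 3): DENY
  req#17 t=26ms (window 3): DENY
  req#18 t=26ms (window 3): DENY
  req#19 t=26ms (window 3): DENY
  req#20 t=26ms (window 3): DENY
  req#21 t=26ms (window 3): DENY
  req#22 t=26ms (window 3): DENY
  req#23 t=26ms (window 3): DENY
  req#24 t=26ms (window 3): DENY
  req#25 t=26ms (window 3): DENY

Allowed counts by window: 4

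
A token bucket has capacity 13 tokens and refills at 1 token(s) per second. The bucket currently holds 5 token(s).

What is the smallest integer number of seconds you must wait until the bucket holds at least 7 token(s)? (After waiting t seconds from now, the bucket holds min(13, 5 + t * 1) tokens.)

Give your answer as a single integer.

Need 5 + t * 1 >= 7, so t >= 2/1.
Smallest integer t = ceil(2/1) = 2.

Answer: 2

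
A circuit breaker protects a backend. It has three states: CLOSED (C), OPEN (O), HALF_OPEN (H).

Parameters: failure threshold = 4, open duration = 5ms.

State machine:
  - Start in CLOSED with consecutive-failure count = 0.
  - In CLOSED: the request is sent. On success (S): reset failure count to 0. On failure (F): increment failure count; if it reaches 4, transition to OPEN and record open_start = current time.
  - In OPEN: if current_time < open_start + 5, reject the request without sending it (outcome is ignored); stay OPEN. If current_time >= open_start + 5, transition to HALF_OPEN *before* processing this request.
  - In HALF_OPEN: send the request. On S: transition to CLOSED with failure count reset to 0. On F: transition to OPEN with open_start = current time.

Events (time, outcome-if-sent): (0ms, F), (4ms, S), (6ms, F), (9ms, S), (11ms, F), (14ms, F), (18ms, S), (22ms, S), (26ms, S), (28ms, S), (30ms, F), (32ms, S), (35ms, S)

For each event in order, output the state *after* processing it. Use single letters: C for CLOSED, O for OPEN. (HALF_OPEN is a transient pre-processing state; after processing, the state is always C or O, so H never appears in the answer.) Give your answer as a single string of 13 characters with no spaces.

State after each event:
  event#1 t=0ms outcome=F: state=CLOSED
  event#2 t=4ms outcome=S: state=CLOSED
  event#3 t=6ms outcome=F: state=CLOSED
  event#4 t=9ms outcome=S: state=CLOSED
  event#5 t=11ms outcome=F: state=CLOSED
  event#6 t=14ms outcome=F: state=CLOSED
  event#7 t=18ms outcome=S: state=CLOSED
  event#8 t=22ms outcome=S: state=CLOSED
  event#9 t=26ms outcome=S: state=CLOSED
  event#10 t=28ms outcome=S: state=CLOSED
  event#11 t=30ms outcome=F: state=CLOSED
  event#12 t=32ms outcome=S: state=CLOSED
  event#13 t=35ms outcome=S: state=CLOSED

Answer: CCCCCCCCCCCCC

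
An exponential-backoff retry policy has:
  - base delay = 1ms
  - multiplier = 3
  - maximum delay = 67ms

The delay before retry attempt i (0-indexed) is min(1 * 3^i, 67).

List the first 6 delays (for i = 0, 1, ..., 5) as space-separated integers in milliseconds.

Computing each delay:
  i=0: min(1*3^0, 67) = 1
  i=1: min(1*3^1, 67) = 3
  i=2: min(1*3^2, 67) = 9
  i=3: min(1*3^3, 67) = 27
  i=4: min(1*3^4, 67) = 67
  i=5: min(1*3^5, 67) = 67

Answer: 1 3 9 27 67 67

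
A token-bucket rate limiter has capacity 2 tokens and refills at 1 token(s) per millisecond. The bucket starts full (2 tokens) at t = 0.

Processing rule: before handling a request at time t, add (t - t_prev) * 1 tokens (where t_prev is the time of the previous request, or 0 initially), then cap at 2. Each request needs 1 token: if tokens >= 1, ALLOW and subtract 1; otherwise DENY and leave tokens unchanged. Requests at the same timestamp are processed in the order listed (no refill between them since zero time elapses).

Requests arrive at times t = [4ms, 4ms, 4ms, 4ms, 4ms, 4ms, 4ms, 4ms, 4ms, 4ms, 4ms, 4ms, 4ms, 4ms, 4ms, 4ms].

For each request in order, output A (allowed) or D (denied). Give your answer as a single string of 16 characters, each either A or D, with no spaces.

Simulating step by step:
  req#1 t=4ms: ALLOW
  req#2 t=4ms: ALLOW
  req#3 t=4ms: DENY
  req#4 t=4ms: DENY
  req#5 t=4ms: DENY
  req#6 t=4ms: DENY
  req#7 t=4ms: DENY
  req#8 t=4ms: DENY
  req#9 t=4ms: DENY
  req#10 t=4ms: DENY
  req#11 t=4ms: DENY
  req#12 t=4ms: DENY
  req#13 t=4ms: DENY
  req#14 t=4ms: DENY
  req#15 t=4ms: DENY
  req#16 t=4ms: DENY

Answer: AADDDDDDDDDDDDDD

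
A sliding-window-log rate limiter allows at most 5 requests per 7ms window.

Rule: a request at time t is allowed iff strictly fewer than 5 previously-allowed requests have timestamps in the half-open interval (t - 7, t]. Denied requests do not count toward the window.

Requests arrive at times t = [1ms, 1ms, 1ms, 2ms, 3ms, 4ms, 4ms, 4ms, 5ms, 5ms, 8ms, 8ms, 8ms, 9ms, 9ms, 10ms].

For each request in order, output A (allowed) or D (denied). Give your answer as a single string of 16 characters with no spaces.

Answer: AAAAADDDDDAAAADA

Derivation:
Tracking allowed requests in the window:
  req#1 t=1ms: ALLOW
  req#2 t=1ms: ALLOW
  req#3 t=1ms: ALLOW
  req#4 t=2ms: ALLOW
  req#5 t=3ms: ALLOW
  req#6 t=4ms: DENY
  req#7 t=4ms: DENY
  req#8 t=4ms: DENY
  req#9 t=5ms: DENY
  req#10 t=5ms: DENY
  req#11 t=8ms: ALLOW
  req#12 t=8ms: ALLOW
  req#13 t=8ms: ALLOW
  req#14 t=9ms: ALLOW
  req#15 t=9ms: DENY
  req#16 t=10ms: ALLOW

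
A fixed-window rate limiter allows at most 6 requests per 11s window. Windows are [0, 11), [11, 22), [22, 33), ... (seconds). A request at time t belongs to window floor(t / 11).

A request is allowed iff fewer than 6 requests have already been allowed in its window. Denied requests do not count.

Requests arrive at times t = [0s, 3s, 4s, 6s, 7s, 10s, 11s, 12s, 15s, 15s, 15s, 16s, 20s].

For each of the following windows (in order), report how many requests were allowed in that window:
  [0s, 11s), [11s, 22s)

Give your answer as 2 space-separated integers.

Answer: 6 6

Derivation:
Processing requests:
  req#1 t=0s (window 0): ALLOW
  req#2 t=3s (window 0): ALLOW
  req#3 t=4s (window 0): ALLOW
  req#4 t=6s (window 0): ALLOW
  req#5 t=7s (window 0): ALLOW
  req#6 t=10s (window 0): ALLOW
  req#7 t=11s (window 1): ALLOW
  req#8 t=12s (window 1): ALLOW
  req#9 t=15s (window 1): ALLOW
  req#10 t=15s (window 1): ALLOW
  req#11 t=15s (window 1): ALLOW
  req#12 t=16s (window 1): ALLOW
  req#13 t=20s (window 1): DENY

Allowed counts by window: 6 6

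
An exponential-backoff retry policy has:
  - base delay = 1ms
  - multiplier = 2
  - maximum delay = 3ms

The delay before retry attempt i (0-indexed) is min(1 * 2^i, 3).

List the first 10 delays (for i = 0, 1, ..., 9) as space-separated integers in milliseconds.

Computing each delay:
  i=0: min(1*2^0, 3) = 1
  i=1: min(1*2^1, 3) = 2
  i=2: min(1*2^2, 3) = 3
  i=3: min(1*2^3, 3) = 3
  i=4: min(1*2^4, 3) = 3
  i=5: min(1*2^5, 3) = 3
  i=6: min(1*2^6, 3) = 3
  i=7: min(1*2^7, 3) = 3
  i=8: min(1*2^8, 3) = 3
  i=9: min(1*2^9, 3) = 3

Answer: 1 2 3 3 3 3 3 3 3 3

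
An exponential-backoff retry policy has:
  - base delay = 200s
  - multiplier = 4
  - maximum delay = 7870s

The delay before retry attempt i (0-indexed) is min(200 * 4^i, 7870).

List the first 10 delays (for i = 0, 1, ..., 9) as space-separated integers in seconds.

Answer: 200 800 3200 7870 7870 7870 7870 7870 7870 7870

Derivation:
Computing each delay:
  i=0: min(200*4^0, 7870) = 200
  i=1: min(200*4^1, 7870) = 800
  i=2: min(200*4^2, 7870) = 3200
  i=3: min(200*4^3, 7870) = 7870
  i=4: min(200*4^4, 7870) = 7870
  i=5: min(200*4^5, 7870) = 7870
  i=6: min(200*4^6, 7870) = 7870
  i=7: min(200*4^7, 7870) = 7870
  i=8: min(200*4^8, 7870) = 7870
  i=9: min(200*4^9, 7870) = 7870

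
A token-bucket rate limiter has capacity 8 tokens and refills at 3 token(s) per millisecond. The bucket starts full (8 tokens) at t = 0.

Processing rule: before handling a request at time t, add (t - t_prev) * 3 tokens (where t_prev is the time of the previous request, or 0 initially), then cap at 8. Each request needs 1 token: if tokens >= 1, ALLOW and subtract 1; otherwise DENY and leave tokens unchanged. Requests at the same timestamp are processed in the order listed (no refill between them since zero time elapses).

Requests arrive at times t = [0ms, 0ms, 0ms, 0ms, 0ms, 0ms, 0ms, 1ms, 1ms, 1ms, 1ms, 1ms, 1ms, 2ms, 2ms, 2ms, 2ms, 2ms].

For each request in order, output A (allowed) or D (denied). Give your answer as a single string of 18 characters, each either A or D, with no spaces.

Simulating step by step:
  req#1 t=0ms: ALLOW
  req#2 t=0ms: ALLOW
  req#3 t=0ms: ALLOW
  req#4 t=0ms: ALLOW
  req#5 t=0ms: ALLOW
  req#6 t=0ms: ALLOW
  req#7 t=0ms: ALLOW
  req#8 t=1ms: ALLOW
  req#9 t=1ms: ALLOW
  req#10 t=1ms: ALLOW
  req#11 t=1ms: ALLOW
  req#12 t=1ms: DENY
  req#13 t=1ms: DENY
  req#14 t=2ms: ALLOW
  req#15 t=2ms: ALLOW
  req#16 t=2ms: ALLOW
  req#17 t=2ms: DENY
  req#18 t=2ms: DENY

Answer: AAAAAAAAAAADDAAADD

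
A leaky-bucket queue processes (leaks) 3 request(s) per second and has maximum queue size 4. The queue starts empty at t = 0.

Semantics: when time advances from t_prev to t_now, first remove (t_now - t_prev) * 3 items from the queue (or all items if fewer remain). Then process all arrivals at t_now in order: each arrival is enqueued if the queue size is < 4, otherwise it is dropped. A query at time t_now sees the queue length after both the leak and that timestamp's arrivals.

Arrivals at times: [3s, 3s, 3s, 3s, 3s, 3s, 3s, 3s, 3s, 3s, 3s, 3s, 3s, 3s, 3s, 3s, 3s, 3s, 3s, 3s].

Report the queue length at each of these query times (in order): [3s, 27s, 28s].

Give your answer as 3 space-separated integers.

Queue lengths at query times:
  query t=3s: backlog = 4
  query t=27s: backlog = 0
  query t=28s: backlog = 0

Answer: 4 0 0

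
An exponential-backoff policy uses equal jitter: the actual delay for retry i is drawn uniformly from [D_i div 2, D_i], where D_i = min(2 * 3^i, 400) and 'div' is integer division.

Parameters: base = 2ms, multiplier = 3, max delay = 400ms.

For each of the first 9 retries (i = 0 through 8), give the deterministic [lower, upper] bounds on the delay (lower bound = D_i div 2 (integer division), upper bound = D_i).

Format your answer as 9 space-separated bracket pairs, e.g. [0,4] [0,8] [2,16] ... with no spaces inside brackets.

Computing bounds per retry:
  i=0: D_i=min(2*3^0,400)=2, bounds=[1,2]
  i=1: D_i=min(2*3^1,400)=6, bounds=[3,6]
  i=2: D_i=min(2*3^2,400)=18, bounds=[9,18]
  i=3: D_i=min(2*3^3,400)=54, bounds=[27,54]
  i=4: D_i=min(2*3^4,400)=162, bounds=[81,162]
  i=5: D_i=min(2*3^5,400)=400, bounds=[200,400]
  i=6: D_i=min(2*3^6,400)=400, bounds=[200,400]
  i=7: D_i=min(2*3^7,400)=400, bounds=[200,400]
  i=8: D_i=min(2*3^8,400)=400, bounds=[200,400]

Answer: [1,2] [3,6] [9,18] [27,54] [81,162] [200,400] [200,400] [200,400] [200,400]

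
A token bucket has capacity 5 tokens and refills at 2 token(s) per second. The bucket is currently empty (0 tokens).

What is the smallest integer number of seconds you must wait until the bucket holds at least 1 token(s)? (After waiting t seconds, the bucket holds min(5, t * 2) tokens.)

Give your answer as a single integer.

Need t * 2 >= 1, so t >= 1/2.
Smallest integer t = ceil(1/2) = 1.

Answer: 1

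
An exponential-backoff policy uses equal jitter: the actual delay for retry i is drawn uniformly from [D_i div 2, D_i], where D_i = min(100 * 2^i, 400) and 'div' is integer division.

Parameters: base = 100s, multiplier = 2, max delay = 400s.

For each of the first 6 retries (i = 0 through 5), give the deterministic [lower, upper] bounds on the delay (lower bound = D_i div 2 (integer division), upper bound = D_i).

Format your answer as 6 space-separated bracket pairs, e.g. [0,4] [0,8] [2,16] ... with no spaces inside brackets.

Answer: [50,100] [100,200] [200,400] [200,400] [200,400] [200,400]

Derivation:
Computing bounds per retry:
  i=0: D_i=min(100*2^0,400)=100, bounds=[50,100]
  i=1: D_i=min(100*2^1,400)=200, bounds=[100,200]
  i=2: D_i=min(100*2^2,400)=400, bounds=[200,400]
  i=3: D_i=min(100*2^3,400)=400, bounds=[200,400]
  i=4: D_i=min(100*2^4,400)=400, bounds=[200,400]
  i=5: D_i=min(100*2^5,400)=400, bounds=[200,400]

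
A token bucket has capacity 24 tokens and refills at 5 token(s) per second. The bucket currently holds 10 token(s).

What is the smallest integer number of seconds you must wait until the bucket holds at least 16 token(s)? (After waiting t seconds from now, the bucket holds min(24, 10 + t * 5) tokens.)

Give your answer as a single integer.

Answer: 2

Derivation:
Need 10 + t * 5 >= 16, so t >= 6/5.
Smallest integer t = ceil(6/5) = 2.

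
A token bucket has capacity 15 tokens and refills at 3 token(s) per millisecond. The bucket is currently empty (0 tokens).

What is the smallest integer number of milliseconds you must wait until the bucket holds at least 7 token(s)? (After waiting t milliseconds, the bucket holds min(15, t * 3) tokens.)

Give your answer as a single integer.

Need t * 3 >= 7, so t >= 7/3.
Smallest integer t = ceil(7/3) = 3.

Answer: 3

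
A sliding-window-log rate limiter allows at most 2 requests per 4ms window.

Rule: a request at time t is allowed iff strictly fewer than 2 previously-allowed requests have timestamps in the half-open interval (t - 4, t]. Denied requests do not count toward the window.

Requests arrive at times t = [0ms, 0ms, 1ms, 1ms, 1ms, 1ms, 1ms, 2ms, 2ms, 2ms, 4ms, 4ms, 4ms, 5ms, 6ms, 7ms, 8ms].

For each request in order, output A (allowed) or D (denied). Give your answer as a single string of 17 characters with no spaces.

Tracking allowed requests in the window:
  req#1 t=0ms: ALLOW
  req#2 t=0ms: ALLOW
  req#3 t=1ms: DENY
  req#4 t=1ms: DENY
  req#5 t=1ms: DENY
  req#6 t=1ms: DENY
  req#7 t=1ms: DENY
  req#8 t=2ms: DENY
  req#9 t=2ms: DENY
  req#10 t=2ms: DENY
  req#11 t=4ms: ALLOW
  req#12 t=4ms: ALLOW
  req#13 t=4ms: DENY
  req#14 t=5ms: DENY
  req#15 t=6ms: DENY
  req#16 t=7ms: DENY
  req#17 t=8ms: ALLOW

Answer: AADDDDDDDDAADDDDA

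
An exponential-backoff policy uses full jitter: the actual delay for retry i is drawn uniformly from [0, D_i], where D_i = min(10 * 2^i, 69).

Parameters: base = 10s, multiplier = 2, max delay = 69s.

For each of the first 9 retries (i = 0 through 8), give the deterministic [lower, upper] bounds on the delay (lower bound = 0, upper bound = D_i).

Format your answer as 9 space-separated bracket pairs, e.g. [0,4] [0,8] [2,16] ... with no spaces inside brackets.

Answer: [0,10] [0,20] [0,40] [0,69] [0,69] [0,69] [0,69] [0,69] [0,69]

Derivation:
Computing bounds per retry:
  i=0: D_i=min(10*2^0,69)=10, bounds=[0,10]
  i=1: D_i=min(10*2^1,69)=20, bounds=[0,20]
  i=2: D_i=min(10*2^2,69)=40, bounds=[0,40]
  i=3: D_i=min(10*2^3,69)=69, bounds=[0,69]
  i=4: D_i=min(10*2^4,69)=69, bounds=[0,69]
  i=5: D_i=min(10*2^5,69)=69, bounds=[0,69]
  i=6: D_i=min(10*2^6,69)=69, bounds=[0,69]
  i=7: D_i=min(10*2^7,69)=69, bounds=[0,69]
  i=8: D_i=min(10*2^8,69)=69, bounds=[0,69]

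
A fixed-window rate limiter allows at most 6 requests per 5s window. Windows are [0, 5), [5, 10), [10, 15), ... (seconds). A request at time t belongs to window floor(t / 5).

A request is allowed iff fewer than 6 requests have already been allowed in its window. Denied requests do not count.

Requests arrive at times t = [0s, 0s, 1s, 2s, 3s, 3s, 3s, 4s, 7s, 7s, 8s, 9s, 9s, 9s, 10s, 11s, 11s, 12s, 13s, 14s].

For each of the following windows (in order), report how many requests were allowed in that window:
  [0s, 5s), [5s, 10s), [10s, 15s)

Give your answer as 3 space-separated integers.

Answer: 6 6 6

Derivation:
Processing requests:
  req#1 t=0s (window 0): ALLOW
  req#2 t=0s (window 0): ALLOW
  req#3 t=1s (window 0): ALLOW
  req#4 t=2s (window 0): ALLOW
  req#5 t=3s (window 0): ALLOW
  req#6 t=3s (window 0): ALLOW
  req#7 t=3s (window 0): DENY
  req#8 t=4s (window 0): DENY
  req#9 t=7s (window 1): ALLOW
  req#10 t=7s (window 1): ALLOW
  req#11 t=8s (window 1): ALLOW
  req#12 t=9s (window 1): ALLOW
  req#13 t=9s (window 1): ALLOW
  req#14 t=9s (window 1): ALLOW
  req#15 t=10s (window 2): ALLOW
  req#16 t=11s (window 2): ALLOW
  req#17 t=11s (window 2): ALLOW
  req#18 t=12s (window 2): ALLOW
  req#19 t=13s (window 2): ALLOW
  req#20 t=14s (window 2): ALLOW

Allowed counts by window: 6 6 6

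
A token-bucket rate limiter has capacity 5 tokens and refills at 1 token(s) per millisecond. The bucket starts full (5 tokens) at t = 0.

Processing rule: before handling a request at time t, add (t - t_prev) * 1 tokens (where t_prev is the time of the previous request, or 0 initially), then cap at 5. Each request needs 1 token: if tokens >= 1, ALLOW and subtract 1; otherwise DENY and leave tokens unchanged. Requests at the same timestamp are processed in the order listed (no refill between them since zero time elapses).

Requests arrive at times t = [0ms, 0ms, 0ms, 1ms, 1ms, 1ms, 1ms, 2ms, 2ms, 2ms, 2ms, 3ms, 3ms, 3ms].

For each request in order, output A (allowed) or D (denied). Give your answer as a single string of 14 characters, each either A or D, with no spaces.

Simulating step by step:
  req#1 t=0ms: ALLOW
  req#2 t=0ms: ALLOW
  req#3 t=0ms: ALLOW
  req#4 t=1ms: ALLOW
  req#5 t=1ms: ALLOW
  req#6 t=1ms: ALLOW
  req#7 t=1ms: DENY
  req#8 t=2ms: ALLOW
  req#9 t=2ms: DENY
  req#10 t=2ms: DENY
  req#11 t=2ms: DENY
  req#12 t=3ms: ALLOW
  req#13 t=3ms: DENY
  req#14 t=3ms: DENY

Answer: AAAAAADADDDADD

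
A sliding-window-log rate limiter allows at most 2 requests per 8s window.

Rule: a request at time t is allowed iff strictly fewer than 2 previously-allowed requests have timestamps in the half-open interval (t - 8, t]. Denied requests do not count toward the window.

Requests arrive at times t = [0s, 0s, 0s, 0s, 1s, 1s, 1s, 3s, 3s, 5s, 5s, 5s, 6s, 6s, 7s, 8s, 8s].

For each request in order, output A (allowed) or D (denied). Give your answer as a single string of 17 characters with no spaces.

Answer: AADDDDDDDDDDDDDAA

Derivation:
Tracking allowed requests in the window:
  req#1 t=0s: ALLOW
  req#2 t=0s: ALLOW
  req#3 t=0s: DENY
  req#4 t=0s: DENY
  req#5 t=1s: DENY
  req#6 t=1s: DENY
  req#7 t=1s: DENY
  req#8 t=3s: DENY
  req#9 t=3s: DENY
  req#10 t=5s: DENY
  req#11 t=5s: DENY
  req#12 t=5s: DENY
  req#13 t=6s: DENY
  req#14 t=6s: DENY
  req#15 t=7s: DENY
  req#16 t=8s: ALLOW
  req#17 t=8s: ALLOW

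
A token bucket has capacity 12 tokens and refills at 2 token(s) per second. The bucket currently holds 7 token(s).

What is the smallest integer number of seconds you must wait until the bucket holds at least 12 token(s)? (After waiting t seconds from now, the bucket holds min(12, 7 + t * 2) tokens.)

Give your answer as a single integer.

Need 7 + t * 2 >= 12, so t >= 5/2.
Smallest integer t = ceil(5/2) = 3.

Answer: 3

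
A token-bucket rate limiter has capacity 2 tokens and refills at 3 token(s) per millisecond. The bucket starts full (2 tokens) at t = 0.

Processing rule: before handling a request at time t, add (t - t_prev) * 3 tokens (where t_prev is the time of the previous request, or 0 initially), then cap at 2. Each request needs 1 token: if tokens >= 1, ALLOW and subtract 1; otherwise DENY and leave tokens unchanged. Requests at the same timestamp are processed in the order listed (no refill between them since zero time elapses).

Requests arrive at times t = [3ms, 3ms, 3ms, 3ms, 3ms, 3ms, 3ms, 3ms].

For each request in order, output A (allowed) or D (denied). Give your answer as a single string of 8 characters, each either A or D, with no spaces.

Simulating step by step:
  req#1 t=3ms: ALLOW
  req#2 t=3ms: ALLOW
  req#3 t=3ms: DENY
  req#4 t=3ms: DENY
  req#5 t=3ms: DENY
  req#6 t=3ms: DENY
  req#7 t=3ms: DENY
  req#8 t=3ms: DENY

Answer: AADDDDDD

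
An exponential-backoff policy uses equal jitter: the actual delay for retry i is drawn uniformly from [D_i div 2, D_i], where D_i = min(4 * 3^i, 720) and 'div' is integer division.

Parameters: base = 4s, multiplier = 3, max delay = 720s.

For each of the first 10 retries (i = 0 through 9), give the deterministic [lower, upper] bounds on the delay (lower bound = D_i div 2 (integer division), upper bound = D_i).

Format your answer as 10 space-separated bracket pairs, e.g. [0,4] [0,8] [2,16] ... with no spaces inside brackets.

Answer: [2,4] [6,12] [18,36] [54,108] [162,324] [360,720] [360,720] [360,720] [360,720] [360,720]

Derivation:
Computing bounds per retry:
  i=0: D_i=min(4*3^0,720)=4, bounds=[2,4]
  i=1: D_i=min(4*3^1,720)=12, bounds=[6,12]
  i=2: D_i=min(4*3^2,720)=36, bounds=[18,36]
  i=3: D_i=min(4*3^3,720)=108, bounds=[54,108]
  i=4: D_i=min(4*3^4,720)=324, bounds=[162,324]
  i=5: D_i=min(4*3^5,720)=720, bounds=[360,720]
  i=6: D_i=min(4*3^6,720)=720, bounds=[360,720]
  i=7: D_i=min(4*3^7,720)=720, bounds=[360,720]
  i=8: D_i=min(4*3^8,720)=720, bounds=[360,720]
  i=9: D_i=min(4*3^9,720)=720, bounds=[360,720]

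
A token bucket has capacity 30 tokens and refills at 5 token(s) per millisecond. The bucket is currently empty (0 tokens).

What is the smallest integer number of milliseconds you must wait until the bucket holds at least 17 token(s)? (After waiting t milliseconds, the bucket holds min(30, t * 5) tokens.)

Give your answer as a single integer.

Answer: 4

Derivation:
Need t * 5 >= 17, so t >= 17/5.
Smallest integer t = ceil(17/5) = 4.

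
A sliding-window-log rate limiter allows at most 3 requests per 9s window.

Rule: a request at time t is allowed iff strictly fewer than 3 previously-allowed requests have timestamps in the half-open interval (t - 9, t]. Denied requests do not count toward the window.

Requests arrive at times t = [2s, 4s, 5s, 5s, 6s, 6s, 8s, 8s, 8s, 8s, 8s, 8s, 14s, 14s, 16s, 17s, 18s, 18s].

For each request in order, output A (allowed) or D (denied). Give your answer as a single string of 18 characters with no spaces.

Answer: AAADDDDDDDDDAAADDD

Derivation:
Tracking allowed requests in the window:
  req#1 t=2s: ALLOW
  req#2 t=4s: ALLOW
  req#3 t=5s: ALLOW
  req#4 t=5s: DENY
  req#5 t=6s: DENY
  req#6 t=6s: DENY
  req#7 t=8s: DENY
  req#8 t=8s: DENY
  req#9 t=8s: DENY
  req#10 t=8s: DENY
  req#11 t=8s: DENY
  req#12 t=8s: DENY
  req#13 t=14s: ALLOW
  req#14 t=14s: ALLOW
  req#15 t=16s: ALLOW
  req#16 t=17s: DENY
  req#17 t=18s: DENY
  req#18 t=18s: DENY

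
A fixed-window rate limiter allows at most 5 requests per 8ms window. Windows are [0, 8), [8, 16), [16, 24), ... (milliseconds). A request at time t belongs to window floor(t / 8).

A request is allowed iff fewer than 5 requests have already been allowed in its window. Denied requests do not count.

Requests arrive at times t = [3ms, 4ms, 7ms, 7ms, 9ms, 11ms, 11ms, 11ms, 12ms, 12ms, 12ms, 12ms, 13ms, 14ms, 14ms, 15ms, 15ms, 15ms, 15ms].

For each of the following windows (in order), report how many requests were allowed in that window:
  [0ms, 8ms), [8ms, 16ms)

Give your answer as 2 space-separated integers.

Answer: 4 5

Derivation:
Processing requests:
  req#1 t=3ms (window 0): ALLOW
  req#2 t=4ms (window 0): ALLOW
  req#3 t=7ms (window 0): ALLOW
  req#4 t=7ms (window 0): ALLOW
  req#5 t=9ms (window 1): ALLOW
  req#6 t=11ms (window 1): ALLOW
  req#7 t=11ms (window 1): ALLOW
  req#8 t=11ms (window 1): ALLOW
  req#9 t=12ms (window 1): ALLOW
  req#10 t=12ms (window 1): DENY
  req#11 t=12ms (window 1): DENY
  req#12 t=12ms (window 1): DENY
  req#13 t=13ms (window 1): DENY
  req#14 t=14ms (window 1): DENY
  req#15 t=14ms (window 1): DENY
  req#16 t=15ms (window 1): DENY
  req#17 t=15ms (window 1): DENY
  req#18 t=15ms (window 1): DENY
  req#19 t=15ms (window 1): DENY

Allowed counts by window: 4 5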